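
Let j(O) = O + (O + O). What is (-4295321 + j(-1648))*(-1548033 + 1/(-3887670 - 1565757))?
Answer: 36303202476609759380/5453427 ≈ 6.6569e+12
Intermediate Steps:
j(O) = 3*O (j(O) = O + 2*O = 3*O)
(-4295321 + j(-1648))*(-1548033 + 1/(-3887670 - 1565757)) = (-4295321 + 3*(-1648))*(-1548033 + 1/(-3887670 - 1565757)) = (-4295321 - 4944)*(-1548033 + 1/(-5453427)) = -4300265*(-1548033 - 1/5453427) = -4300265*(-8442084959092/5453427) = 36303202476609759380/5453427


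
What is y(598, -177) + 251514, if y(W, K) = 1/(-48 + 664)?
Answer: 154932625/616 ≈ 2.5151e+5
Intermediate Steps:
y(W, K) = 1/616
y(598, -177) + 251514 = 1/616 + 251514 = 154932625/616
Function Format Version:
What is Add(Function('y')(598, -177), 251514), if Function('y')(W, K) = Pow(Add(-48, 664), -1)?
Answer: Rational(154932625, 616) ≈ 2.5151e+5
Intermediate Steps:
Function('y')(W, K) = Rational(1, 616) (Function('y')(W, K) = Pow(616, -1) = Rational(1, 616))
Add(Function('y')(598, -177), 251514) = Add(Rational(1, 616), 251514) = Rational(154932625, 616)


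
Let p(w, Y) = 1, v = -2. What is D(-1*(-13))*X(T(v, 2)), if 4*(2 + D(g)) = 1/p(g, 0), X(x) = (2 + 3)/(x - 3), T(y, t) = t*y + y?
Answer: 35/36 ≈ 0.97222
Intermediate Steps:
T(y, t) = y + t*y
X(x) = 5/(-3 + x)
D(g) = -7/4 (D(g) = -2 + (¼)/1 = -2 + (¼)*1 = -2 + ¼ = -7/4)
D(-1*(-13))*X(T(v, 2)) = -35/(4*(-3 - 2*(1 + 2))) = -35/(4*(-3 - 2*3)) = -35/(4*(-3 - 6)) = -35/(4*(-9)) = -35*(-1)/(4*9) = -7/4*(-5/9) = 35/36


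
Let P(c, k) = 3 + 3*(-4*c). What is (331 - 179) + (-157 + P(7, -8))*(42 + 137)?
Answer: -42450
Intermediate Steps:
P(c, k) = 3 - 12*c
(331 - 179) + (-157 + P(7, -8))*(42 + 137) = (331 - 179) + (-157 + (3 - 12*7))*(42 + 137) = 152 + (-157 + (3 - 84))*179 = 152 + (-157 - 81)*179 = 152 - 238*179 = 152 - 42602 = -42450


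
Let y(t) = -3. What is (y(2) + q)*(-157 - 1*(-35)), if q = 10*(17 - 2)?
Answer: -17934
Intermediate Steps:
q = 150 (q = 10*15 = 150)
(y(2) + q)*(-157 - 1*(-35)) = (-3 + 150)*(-157 - 1*(-35)) = 147*(-157 + 35) = 147*(-122) = -17934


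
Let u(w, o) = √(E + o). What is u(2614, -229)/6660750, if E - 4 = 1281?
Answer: 2*√66/3330375 ≈ 4.8788e-6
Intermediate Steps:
E = 1285 (E = 4 + 1281 = 1285)
u(w, o) = √(1285 + o)
u(2614, -229)/6660750 = √(1285 - 229)/6660750 = √1056*(1/6660750) = (4*√66)*(1/6660750) = 2*√66/3330375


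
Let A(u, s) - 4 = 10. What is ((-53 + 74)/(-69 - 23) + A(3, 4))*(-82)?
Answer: -51947/46 ≈ -1129.3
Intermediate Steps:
A(u, s) = 14 (A(u, s) = 4 + 10 = 14)
((-53 + 74)/(-69 - 23) + A(3, 4))*(-82) = ((-53 + 74)/(-69 - 23) + 14)*(-82) = (21/(-92) + 14)*(-82) = (21*(-1/92) + 14)*(-82) = (-21/92 + 14)*(-82) = (1267/92)*(-82) = -51947/46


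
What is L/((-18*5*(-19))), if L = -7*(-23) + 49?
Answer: 7/57 ≈ 0.12281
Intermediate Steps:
L = 210 (L = 161 + 49 = 210)
L/((-18*5*(-19))) = 210/((-18*5*(-19))) = 210/((-90*(-19))) = 210/1710 = 210*(1/1710) = 7/57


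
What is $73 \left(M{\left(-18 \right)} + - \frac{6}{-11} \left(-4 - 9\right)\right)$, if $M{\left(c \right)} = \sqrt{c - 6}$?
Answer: $- \frac{5694}{11} + 146 i \sqrt{6} \approx -517.64 + 357.63 i$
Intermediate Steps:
$M{\left(c \right)} = \sqrt{-6 + c}$
$73 \left(M{\left(-18 \right)} + - \frac{6}{-11} \left(-4 - 9\right)\right) = 73 \left(\sqrt{-6 - 18} + - \frac{6}{-11} \left(-4 - 9\right)\right) = 73 \left(\sqrt{-24} + \left(-6\right) \left(- \frac{1}{11}\right) \left(-13\right)\right) = 73 \left(2 i \sqrt{6} + \frac{6}{11} \left(-13\right)\right) = 73 \left(2 i \sqrt{6} - \frac{78}{11}\right) = 73 \left(- \frac{78}{11} + 2 i \sqrt{6}\right) = - \frac{5694}{11} + 146 i \sqrt{6}$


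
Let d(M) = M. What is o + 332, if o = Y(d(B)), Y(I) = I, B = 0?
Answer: 332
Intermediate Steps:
o = 0
o + 332 = 0 + 332 = 332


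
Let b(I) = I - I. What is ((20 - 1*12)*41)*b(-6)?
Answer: 0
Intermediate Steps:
b(I) = 0
((20 - 1*12)*41)*b(-6) = ((20 - 1*12)*41)*0 = ((20 - 12)*41)*0 = (8*41)*0 = 328*0 = 0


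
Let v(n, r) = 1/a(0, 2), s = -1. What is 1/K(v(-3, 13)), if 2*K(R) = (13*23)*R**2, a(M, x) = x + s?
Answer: 2/299 ≈ 0.0066890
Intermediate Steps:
a(M, x) = -1 + x (a(M, x) = x - 1 = -1 + x)
v(n, r) = 1 (v(n, r) = 1/(-1 + 2) = 1/1 = 1)
K(R) = 299*R**2/2 (K(R) = ((13*23)*R**2)/2 = (299*R**2)/2 = 299*R**2/2)
1/K(v(-3, 13)) = 1/((299/2)*1**2) = 1/((299/2)*1) = 1/(299/2) = 2/299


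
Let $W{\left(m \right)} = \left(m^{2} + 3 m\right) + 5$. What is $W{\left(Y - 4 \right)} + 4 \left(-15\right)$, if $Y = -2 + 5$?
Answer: $-57$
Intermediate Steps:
$Y = 3$
$W{\left(m \right)} = 5 + m^{2} + 3 m$
$W{\left(Y - 4 \right)} + 4 \left(-15\right) = \left(5 + \left(3 - 4\right)^{2} + 3 \left(3 - 4\right)\right) + 4 \left(-15\right) = \left(5 + \left(-1\right)^{2} + 3 \left(-1\right)\right) - 60 = \left(5 + 1 - 3\right) - 60 = 3 - 60 = -57$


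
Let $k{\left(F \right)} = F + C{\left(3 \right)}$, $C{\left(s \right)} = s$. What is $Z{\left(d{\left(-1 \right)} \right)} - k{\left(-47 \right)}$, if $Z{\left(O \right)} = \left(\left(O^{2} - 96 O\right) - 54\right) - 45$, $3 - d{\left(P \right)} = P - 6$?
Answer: $-915$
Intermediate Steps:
$d{\left(P \right)} = 9 - P$ ($d{\left(P \right)} = 3 - \left(P - 6\right) = 3 - \left(-6 + P\right) = 9 - P$)
$k{\left(F \right)} = 3 + F$ ($k{\left(F \right)} = F + 3 = 3 + F$)
$Z{\left(O \right)} = -99 + O^{2} - 96 O$ ($Z{\left(O \right)} = \left(-54 + O^{2} - 96 O\right) - 45 = -99 + O^{2} - 96 O$)
$Z{\left(d{\left(-1 \right)} \right)} - k{\left(-47 \right)} = \left(-99 + \left(9 - -1\right)^{2} - 96 \left(9 - -1\right)\right) - \left(3 - 47\right) = \left(-99 + \left(9 + 1\right)^{2} - 96 \left(9 + 1\right)\right) - -44 = \left(-99 + 10^{2} - 960\right) + 44 = \left(-99 + 100 - 960\right) + 44 = -959 + 44 = -915$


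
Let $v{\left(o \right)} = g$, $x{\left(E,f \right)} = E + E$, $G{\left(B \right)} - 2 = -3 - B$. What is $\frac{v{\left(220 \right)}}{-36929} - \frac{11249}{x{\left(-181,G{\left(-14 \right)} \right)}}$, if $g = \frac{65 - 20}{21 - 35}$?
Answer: $\frac{1453954196}{46789043} \approx 31.075$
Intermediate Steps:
$G{\left(B \right)} = -1 - B$ ($G{\left(B \right)} = 2 - \left(3 + B\right) = -1 - B$)
$x{\left(E,f \right)} = 2 E$
$g = - \frac{45}{14}$ ($g = \frac{45}{-14} = 45 \left(- \frac{1}{14}\right) = - \frac{45}{14} \approx -3.2143$)
$v{\left(o \right)} = - \frac{45}{14}$
$\frac{v{\left(220 \right)}}{-36929} - \frac{11249}{x{\left(-181,G{\left(-14 \right)} \right)}} = - \frac{45}{14 \left(-36929\right)} - \frac{11249}{2 \left(-181\right)} = \left(- \frac{45}{14}\right) \left(- \frac{1}{36929}\right) - \frac{11249}{-362} = \frac{45}{517006} - - \frac{11249}{362} = \frac{45}{517006} + \frac{11249}{362} = \frac{1453954196}{46789043}$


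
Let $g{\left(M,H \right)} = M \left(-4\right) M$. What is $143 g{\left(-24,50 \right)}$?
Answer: $-329472$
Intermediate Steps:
$g{\left(M,H \right)} = - 4 M^{2}$ ($g{\left(M,H \right)} = - 4 M M = - 4 M^{2}$)
$143 g{\left(-24,50 \right)} = 143 \left(- 4 \left(-24\right)^{2}\right) = 143 \left(\left(-4\right) 576\right) = 143 \left(-2304\right) = -329472$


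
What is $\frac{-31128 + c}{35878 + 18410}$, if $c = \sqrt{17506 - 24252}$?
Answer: $- \frac{1297}{2262} + \frac{i \sqrt{6746}}{54288} \approx -0.57339 + 0.0015129 i$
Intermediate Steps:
$c = i \sqrt{6746}$ ($c = \sqrt{-6746} = i \sqrt{6746} \approx 82.134 i$)
$\frac{-31128 + c}{35878 + 18410} = \frac{-31128 + i \sqrt{6746}}{35878 + 18410} = \frac{-31128 + i \sqrt{6746}}{54288} = \left(-31128 + i \sqrt{6746}\right) \frac{1}{54288} = - \frac{1297}{2262} + \frac{i \sqrt{6746}}{54288}$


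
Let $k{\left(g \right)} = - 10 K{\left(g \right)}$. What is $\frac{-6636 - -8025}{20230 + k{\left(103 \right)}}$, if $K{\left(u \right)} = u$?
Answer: $\frac{463}{6400} \approx 0.072344$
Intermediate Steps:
$k{\left(g \right)} = - 10 g$
$\frac{-6636 - -8025}{20230 + k{\left(103 \right)}} = \frac{-6636 - -8025}{20230 - 1030} = \frac{-6636 + \left(-903 + 8928\right)}{20230 - 1030} = \frac{-6636 + 8025}{19200} = 1389 \cdot \frac{1}{19200} = \frac{463}{6400}$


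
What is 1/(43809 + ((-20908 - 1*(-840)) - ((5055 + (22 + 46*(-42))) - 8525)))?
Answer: 1/29121 ≈ 3.4339e-5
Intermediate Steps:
1/(43809 + ((-20908 - 1*(-840)) - ((5055 + (22 + 46*(-42))) - 8525))) = 1/(43809 + ((-20908 + 840) - ((5055 + (22 - 1932)) - 8525))) = 1/(43809 + (-20068 - ((5055 - 1910) - 8525))) = 1/(43809 + (-20068 - (3145 - 8525))) = 1/(43809 + (-20068 - 1*(-5380))) = 1/(43809 + (-20068 + 5380)) = 1/(43809 - 14688) = 1/29121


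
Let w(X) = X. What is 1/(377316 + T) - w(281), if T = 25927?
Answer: -113311282/403243 ≈ -281.00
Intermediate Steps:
1/(377316 + T) - w(281) = 1/(377316 + 25927) - 1*281 = 1/403243 - 281 = -113311282/403243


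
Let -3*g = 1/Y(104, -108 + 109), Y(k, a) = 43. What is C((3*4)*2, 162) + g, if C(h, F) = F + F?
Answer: 41795/129 ≈ 323.99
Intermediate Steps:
C(h, F) = 2*F
g = -1/129 (g = -⅓/43 = -⅓*1/43 = -1/129 ≈ -0.0077519)
C((3*4)*2, 162) + g = 2*162 - 1/129 = 324 - 1/129 = 41795/129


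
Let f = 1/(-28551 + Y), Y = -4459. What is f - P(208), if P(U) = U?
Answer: -6866081/33010 ≈ -208.00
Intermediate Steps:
f = -1/33010 (f = 1/(-28551 - 4459) = 1/(-33010) = -1/33010 ≈ -3.0294e-5)
f - P(208) = -1/33010 - 1*208 = -1/33010 - 208 = -6866081/33010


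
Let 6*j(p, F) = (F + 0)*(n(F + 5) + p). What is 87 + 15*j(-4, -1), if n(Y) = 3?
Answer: 179/2 ≈ 89.500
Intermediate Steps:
j(p, F) = F*(3 + p)/6 (j(p, F) = ((F + 0)*(3 + p))/6 = (F*(3 + p))/6 = F*(3 + p)/6)
87 + 15*j(-4, -1) = 87 + 15*((⅙)*(-1)*(3 - 4)) = 87 + 15*((⅙)*(-1)*(-1)) = 87 + 15*(⅙) = 87 + 5/2 = 179/2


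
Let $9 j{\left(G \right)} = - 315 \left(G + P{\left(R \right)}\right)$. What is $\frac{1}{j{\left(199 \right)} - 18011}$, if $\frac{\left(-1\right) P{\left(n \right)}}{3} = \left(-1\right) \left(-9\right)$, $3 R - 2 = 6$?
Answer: $- \frac{1}{24031} \approx -4.1613 \cdot 10^{-5}$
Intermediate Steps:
$R = \frac{8}{3}$ ($R = \frac{2}{3} + \frac{1}{3} \cdot 6 = \frac{2}{3} + 2 = \frac{8}{3} \approx 2.6667$)
$P{\left(n \right)} = -27$ ($P{\left(n \right)} = - 3 \left(\left(-1\right) \left(-9\right)\right) = \left(-3\right) 9 = -27$)
$j{\left(G \right)} = 945 - 35 G$ ($j{\left(G \right)} = \frac{\left(-315\right) \left(G - 27\right)}{9} = \frac{\left(-315\right) \left(-27 + G\right)}{9} = \frac{8505 - 315 G}{9} = 945 - 35 G$)
$\frac{1}{j{\left(199 \right)} - 18011} = \frac{1}{\left(945 - 6965\right) - 18011} = \frac{1}{-6020 - 18011} = \frac{1}{-24031} = - \frac{1}{24031}$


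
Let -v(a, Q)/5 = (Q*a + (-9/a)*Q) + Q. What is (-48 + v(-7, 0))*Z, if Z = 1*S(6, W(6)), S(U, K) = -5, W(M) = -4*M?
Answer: 240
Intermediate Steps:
v(a, Q) = -5*Q - 5*Q*a + 45*Q/a (v(a, Q) = -5*((Q*a + (-9/a)*Q) + Q) = -5*((Q*a - 9*Q/a) + Q) = -5*(Q + Q*a - 9*Q/a) = -5*Q - 5*Q*a + 45*Q/a)
Z = -5 (Z = 1*(-5) = -5)
(-48 + v(-7, 0))*Z = (-48 + 5*0*(9 - 1*(-7) - 1*(-7)**2)/(-7))*(-5) = (-48 + 5*0*(-1/7)*(9 + 7 - 1*49))*(-5) = (-48 + 5*0*(-1/7)*(9 + 7 - 49))*(-5) = (-48 + 5*0*(-1/7)*(-33))*(-5) = (-48 + 0)*(-5) = -48*(-5) = 240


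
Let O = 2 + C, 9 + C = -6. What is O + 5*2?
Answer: -3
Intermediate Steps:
C = -15 (C = -9 - 6 = -15)
O = -13 (O = 2 - 15 = -13)
O + 5*2 = -13 + 5*2 = -13 + 10 = -3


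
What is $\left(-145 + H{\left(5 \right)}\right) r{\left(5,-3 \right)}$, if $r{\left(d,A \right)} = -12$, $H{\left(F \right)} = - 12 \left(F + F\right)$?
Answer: $3180$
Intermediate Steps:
$H{\left(F \right)} = - 24 F$ ($H{\left(F \right)} = - 12 \cdot 2 F = - 24 F$)
$\left(-145 + H{\left(5 \right)}\right) r{\left(5,-3 \right)} = \left(-145 - 120\right) \left(-12\right) = \left(-265\right) \left(-12\right) = 3180$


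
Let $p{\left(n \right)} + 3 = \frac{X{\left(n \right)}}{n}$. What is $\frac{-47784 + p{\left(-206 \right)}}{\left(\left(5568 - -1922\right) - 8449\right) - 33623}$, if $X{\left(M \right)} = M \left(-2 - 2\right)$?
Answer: $\frac{47791}{34582} \approx 1.382$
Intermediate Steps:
$X{\left(M \right)} = - 4 M$ ($X{\left(M \right)} = M \left(-4\right) = - 4 M$)
$p{\left(n \right)} = -7$ ($p{\left(n \right)} = -3 + \frac{\left(-4\right) n}{n} = -3 - 4 = -7$)
$\frac{-47784 + p{\left(-206 \right)}}{\left(\left(5568 - -1922\right) - 8449\right) - 33623} = \frac{-47784 - 7}{\left(\left(5568 - -1922\right) - 8449\right) - 33623} = - \frac{47791}{\left(\left(5568 + 1922\right) - 8449\right) - 33623} = - \frac{47791}{\left(7490 - 8449\right) - 33623} = - \frac{47791}{-959 - 33623} = - \frac{47791}{-34582} = \left(-47791\right) \left(- \frac{1}{34582}\right) = \frac{47791}{34582}$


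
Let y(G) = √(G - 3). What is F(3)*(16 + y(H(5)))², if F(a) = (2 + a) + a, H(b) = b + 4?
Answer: 2096 + 256*√6 ≈ 2723.1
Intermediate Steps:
H(b) = 4 + b
y(G) = √(-3 + G)
F(a) = 2 + 2*a
F(3)*(16 + y(H(5)))² = (2 + 2*3)*(16 + √(-3 + (4 + 5)))² = (2 + 6)*(16 + √(-3 + 9))² = 8*(16 + √6)²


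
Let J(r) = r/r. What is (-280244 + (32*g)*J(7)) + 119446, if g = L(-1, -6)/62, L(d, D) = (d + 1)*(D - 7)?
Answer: -160798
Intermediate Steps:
L(d, D) = (1 + d)*(-7 + D)
J(r) = 1
g = 0 (g = (-7 - 6 - 7*(-1) - 6*(-1))/62 = (-7 - 6 + 7 + 6)*(1/62) = 0*(1/62) = 0)
(-280244 + (32*g)*J(7)) + 119446 = (-280244 + (32*0)*1) + 119446 = (-280244 + 0*1) + 119446 = (-280244 + 0) + 119446 = -280244 + 119446 = -160798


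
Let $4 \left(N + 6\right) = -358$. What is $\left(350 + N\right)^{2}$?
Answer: $\frac{259081}{4} \approx 64770.0$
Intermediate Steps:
$N = - \frac{191}{2}$ ($N = -6 + \frac{1}{4} \left(-358\right) = -6 - \frac{179}{2} = - \frac{191}{2} \approx -95.5$)
$\left(350 + N\right)^{2} = \left(350 - \frac{191}{2}\right)^{2} = \left(\frac{509}{2}\right)^{2} = \frac{259081}{4}$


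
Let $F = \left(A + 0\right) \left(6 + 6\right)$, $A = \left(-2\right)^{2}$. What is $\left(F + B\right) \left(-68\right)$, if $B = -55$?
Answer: $476$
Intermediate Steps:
$A = 4$
$F = 48$ ($F = \left(4 + 0\right) \left(6 + 6\right) = 4 \cdot 12 = 48$)
$\left(F + B\right) \left(-68\right) = \left(48 - 55\right) \left(-68\right) = \left(-7\right) \left(-68\right) = 476$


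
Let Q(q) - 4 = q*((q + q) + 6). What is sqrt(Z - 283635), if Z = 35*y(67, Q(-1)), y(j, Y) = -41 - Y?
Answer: I*sqrt(285070) ≈ 533.92*I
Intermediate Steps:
Q(q) = 4 + q*(6 + 2*q) (Q(q) = 4 + q*((q + q) + 6) = 4 + q*(2*q + 6) = 4 + q*(6 + 2*q))
Z = -1435 (Z = 35*(-41 - (4 + 2*(-1)**2 + 6*(-1))) = 35*(-41 - (4 + 2*1 - 6)) = 35*(-41 - (4 + 2 - 6)) = 35*(-41 - 1*0) = 35*(-41 + 0) = 35*(-41) = -1435)
sqrt(Z - 283635) = sqrt(-1435 - 283635) = sqrt(-285070) = I*sqrt(285070)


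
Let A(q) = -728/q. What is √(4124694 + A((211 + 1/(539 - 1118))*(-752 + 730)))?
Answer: 7*√9501145903991346/335962 ≈ 2030.9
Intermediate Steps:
√(4124694 + A((211 + 1/(539 - 1118))*(-752 + 730))) = √(4124694 - 728*1/((-752 + 730)*(211 + 1/(539 - 1118)))) = √(4124694 - 728*(-1/(22*(211 + 1/(-579))))) = √(4124694 - 728*(-1/(22*(211 - 1/579)))) = √(4124694 - 728/((122168/579)*(-22))) = √(4124694 - 728/(-2687696/579)) = √(4124694 - 728*(-579/2687696)) = √(4124694 + 52689/335962) = √(1385740498317/335962) = 7*√9501145903991346/335962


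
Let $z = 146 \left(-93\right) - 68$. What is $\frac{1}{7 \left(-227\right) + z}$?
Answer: $- \frac{1}{15235} \approx -6.5638 \cdot 10^{-5}$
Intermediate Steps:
$z = -13646$ ($z = -13578 - 68 = -13646$)
$\frac{1}{7 \left(-227\right) + z} = \frac{1}{7 \left(-227\right) - 13646} = \frac{1}{-1589 - 13646} = \frac{1}{-15235} = - \frac{1}{15235}$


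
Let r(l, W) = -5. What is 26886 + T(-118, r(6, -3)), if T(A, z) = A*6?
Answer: 26178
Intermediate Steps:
T(A, z) = 6*A
26886 + T(-118, r(6, -3)) = 26886 + 6*(-118) = 26886 - 708 = 26178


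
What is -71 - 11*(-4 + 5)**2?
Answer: -82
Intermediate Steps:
-71 - 11*(-4 + 5)**2 = -71 - 11*1**2 = -71 - 11*1 = -71 - 11 = -82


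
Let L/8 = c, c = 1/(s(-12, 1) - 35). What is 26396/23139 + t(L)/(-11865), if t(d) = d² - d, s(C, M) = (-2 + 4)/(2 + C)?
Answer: 10105341973/8858627316 ≈ 1.1407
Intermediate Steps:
s(C, M) = 2/(2 + C)
c = -5/176 (c = 1/(2/(2 - 12) - 35) = 1/(2/(-10) - 35) = 1/(2*(-⅒) - 35) = 1/(-⅕ - 35) = 1/(-176/5) = -5/176 ≈ -0.028409)
L = -5/22 (L = 8*(-5/176) = -5/22 ≈ -0.22727)
26396/23139 + t(L)/(-11865) = 26396/23139 - 5*(-1 - 5/22)/22/(-11865) = 26396*(1/23139) - 5/22*(-27/22)*(-1/11865) = 26396/23139 + (135/484)*(-1/11865) = 26396/23139 - 9/382844 = 10105341973/8858627316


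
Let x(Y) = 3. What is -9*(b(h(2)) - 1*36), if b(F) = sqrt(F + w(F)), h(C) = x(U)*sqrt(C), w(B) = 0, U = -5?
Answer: 324 - 9*2**(1/4)*sqrt(3) ≈ 305.46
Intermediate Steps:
h(C) = 3*sqrt(C)
b(F) = sqrt(F) (b(F) = sqrt(F + 0) = sqrt(F))
-9*(b(h(2)) - 1*36) = -9*(sqrt(3*sqrt(2)) - 1*36) = -9*(2**(1/4)*sqrt(3) - 36) = -9*(-36 + 2**(1/4)*sqrt(3)) = 324 - 9*2**(1/4)*sqrt(3)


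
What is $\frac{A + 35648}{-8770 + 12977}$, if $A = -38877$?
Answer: $- \frac{3229}{4207} \approx -0.76753$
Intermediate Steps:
$\frac{A + 35648}{-8770 + 12977} = \frac{-38877 + 35648}{-8770 + 12977} = - \frac{3229}{4207}$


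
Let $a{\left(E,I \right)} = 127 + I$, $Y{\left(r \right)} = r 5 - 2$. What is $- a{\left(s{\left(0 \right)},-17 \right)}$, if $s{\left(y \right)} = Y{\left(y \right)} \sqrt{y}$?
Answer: $-110$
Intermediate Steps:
$Y{\left(r \right)} = -2 + 5 r$ ($Y{\left(r \right)} = 5 r - 2 = -2 + 5 r$)
$s{\left(y \right)} = \sqrt{y} \left(-2 + 5 y\right)$ ($s{\left(y \right)} = \left(-2 + 5 y\right) \sqrt{y} = \sqrt{y} \left(-2 + 5 y\right)$)
$- a{\left(s{\left(0 \right)},-17 \right)} = - (127 - 17) = \left(-1\right) 110 = -110$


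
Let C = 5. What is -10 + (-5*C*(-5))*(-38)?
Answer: -4760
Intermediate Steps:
-10 + (-5*C*(-5))*(-38) = -10 + (-5*5*(-5))*(-38) = -10 - 25*(-5)*(-38) = -10 + 125*(-38) = -10 - 4750 = -4760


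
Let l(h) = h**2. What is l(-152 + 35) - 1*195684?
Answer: -181995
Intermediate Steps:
l(-152 + 35) - 1*195684 = (-152 + 35)**2 - 1*195684 = (-117)**2 - 195684 = 13689 - 195684 = -181995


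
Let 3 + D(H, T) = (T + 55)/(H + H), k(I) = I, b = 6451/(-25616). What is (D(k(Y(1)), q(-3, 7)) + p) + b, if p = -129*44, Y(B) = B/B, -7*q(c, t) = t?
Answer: -144788083/25616 ≈ -5652.3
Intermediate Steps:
q(c, t) = -t/7
Y(B) = 1
b = -6451/25616 (b = 6451*(-1/25616) = -6451/25616 ≈ -0.25183)
D(H, T) = -3 + (55 + T)/(2*H) (D(H, T) = -3 + (T + 55)/(H + H) = -3 + (55 + T)/((2*H)) = -3 + (55 + T)*(1/(2*H)) = -3 + (55 + T)/(2*H))
p = -5676
(D(k(Y(1)), q(-3, 7)) + p) + b = ((½)*(55 - ⅐*7 - 6*1)/1 - 5676) - 6451/25616 = ((½)*1*(55 - 1 - 6) - 5676) - 6451/25616 = ((½)*1*48 - 5676) - 6451/25616 = (24 - 5676) - 6451/25616 = -5652 - 6451/25616 = -144788083/25616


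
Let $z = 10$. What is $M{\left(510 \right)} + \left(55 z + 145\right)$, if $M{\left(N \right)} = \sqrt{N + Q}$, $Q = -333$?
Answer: $695 + \sqrt{177} \approx 708.3$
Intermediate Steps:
$M{\left(N \right)} = \sqrt{-333 + N}$ ($M{\left(N \right)} = \sqrt{N - 333} = \sqrt{-333 + N}$)
$M{\left(510 \right)} + \left(55 z + 145\right) = \sqrt{-333 + 510} + \left(55 \cdot 10 + 145\right) = \sqrt{177} + \left(550 + 145\right) = \sqrt{177} + 695 = 695 + \sqrt{177}$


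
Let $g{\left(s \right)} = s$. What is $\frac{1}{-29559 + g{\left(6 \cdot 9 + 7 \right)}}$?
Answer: $- \frac{1}{29498} \approx -3.3901 \cdot 10^{-5}$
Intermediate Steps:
$\frac{1}{-29559 + g{\left(6 \cdot 9 + 7 \right)}} = \frac{1}{-29559 + \left(6 \cdot 9 + 7\right)} = \frac{1}{-29559 + \left(54 + 7\right)} = \frac{1}{-29559 + 61} = \frac{1}{-29498} = - \frac{1}{29498}$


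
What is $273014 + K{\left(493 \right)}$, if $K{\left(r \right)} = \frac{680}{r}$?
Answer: $\frac{7917446}{29} \approx 2.7302 \cdot 10^{5}$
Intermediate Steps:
$273014 + K{\left(493 \right)} = 273014 + \frac{680}{493} = 273014 + 680 \cdot \frac{1}{493} = 273014 + \frac{40}{29} = \frac{7917446}{29}$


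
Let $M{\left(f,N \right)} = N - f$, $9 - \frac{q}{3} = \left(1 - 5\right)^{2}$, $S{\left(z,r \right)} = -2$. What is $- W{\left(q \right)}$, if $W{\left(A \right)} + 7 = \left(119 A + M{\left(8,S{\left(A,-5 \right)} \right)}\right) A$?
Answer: $-52682$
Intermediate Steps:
$q = -21$ ($q = 27 - 3 \left(1 - 5\right)^{2} = 27 - 3 \left(-4\right)^{2} = 27 - 48 = -21$)
$W{\left(A \right)} = -7 + A \left(-10 + 119 A\right)$ ($W{\left(A \right)} = -7 + \left(119 A - 10\right) A = -7 + \left(-10 + 119 A\right) A = -7 + A \left(-10 + 119 A\right)$)
$- W{\left(q \right)} = - (-7 - -210 + 119 \left(-21\right)^{2}) = - (-7 + 210 + 119 \cdot 441) = - (-7 + 210 + 52479) = \left(-1\right) 52682 = -52682$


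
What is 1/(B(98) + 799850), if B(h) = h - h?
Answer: 1/799850 ≈ 1.2502e-6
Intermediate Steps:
B(h) = 0
1/(B(98) + 799850) = 1/(0 + 799850) = 1/799850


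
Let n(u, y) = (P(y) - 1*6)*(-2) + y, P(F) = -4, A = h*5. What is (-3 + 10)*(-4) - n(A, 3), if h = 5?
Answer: -51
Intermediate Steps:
A = 25 (A = 5*5 = 25)
n(u, y) = 20 + y (n(u, y) = (-4 - 1*6)*(-2) + y = (-4 - 6)*(-2) + y = -10*(-2) + y = 20 + y)
(-3 + 10)*(-4) - n(A, 3) = (-3 + 10)*(-4) - (20 + 3) = 7*(-4) - 1*23 = -28 - 23 = -51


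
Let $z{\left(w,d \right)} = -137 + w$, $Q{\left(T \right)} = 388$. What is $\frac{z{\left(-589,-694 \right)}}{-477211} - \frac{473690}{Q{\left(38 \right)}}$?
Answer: $- \frac{113024898451}{92578934} \approx -1220.8$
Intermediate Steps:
$\frac{z{\left(-589,-694 \right)}}{-477211} - \frac{473690}{Q{\left(38 \right)}} = \frac{-137 - 589}{-477211} - \frac{473690}{388} = \left(-726\right) \left(- \frac{1}{477211}\right) - \frac{236845}{194} = \frac{726}{477211} - \frac{236845}{194} = - \frac{113024898451}{92578934}$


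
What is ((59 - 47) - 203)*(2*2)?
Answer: -764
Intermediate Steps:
((59 - 47) - 203)*(2*2) = (12 - 203)*4 = -191*4 = -764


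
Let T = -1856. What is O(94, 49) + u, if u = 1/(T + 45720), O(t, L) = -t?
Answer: -4123215/43864 ≈ -94.000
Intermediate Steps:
u = 1/43864 (u = 1/(-1856 + 45720) = 1/43864 ≈ 2.2798e-5)
O(94, 49) + u = -1*94 + 1/43864 = -94 + 1/43864 = -4123215/43864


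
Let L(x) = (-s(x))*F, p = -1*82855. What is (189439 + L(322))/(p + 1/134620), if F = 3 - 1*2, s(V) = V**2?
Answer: -3848112700/3717980033 ≈ -1.0350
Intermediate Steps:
F = 1 (F = 3 - 2 = 1)
p = -82855
L(x) = -x**2 (L(x) = -x**2*1 = -x**2)
(189439 + L(322))/(p + 1/134620) = (189439 - 1*322**2)/(-82855 + 1/134620) = (189439 - 1*103684)/(-82855 + 1/134620) = (189439 - 103684)/(-11153940099/134620) = 85755*(-134620/11153940099) = -3848112700/3717980033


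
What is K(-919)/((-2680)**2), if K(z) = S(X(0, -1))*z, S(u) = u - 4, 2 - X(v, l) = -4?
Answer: -919/3591200 ≈ -0.00025590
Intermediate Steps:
X(v, l) = 6 (X(v, l) = 2 - 1*(-4) = 2 + 4 = 6)
S(u) = -4 + u
K(z) = 2*z (K(z) = (-4 + 6)*z = 2*z)
K(-919)/((-2680)**2) = (2*(-919))/((-2680)**2) = -1838/7182400 = -1838*1/7182400 = -919/3591200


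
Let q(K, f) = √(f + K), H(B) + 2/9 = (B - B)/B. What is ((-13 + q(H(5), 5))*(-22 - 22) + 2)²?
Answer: 3048532/9 - 50512*√43/3 ≈ 2.2832e+5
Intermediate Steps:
H(B) = -2/9 (H(B) = -2/9 + (B - B)/B = -2/9 + 0/B = -2/9 + 0 = -2/9)
q(K, f) = √(K + f)
((-13 + q(H(5), 5))*(-22 - 22) + 2)² = ((-13 + √(-2/9 + 5))*(-22 - 22) + 2)² = ((-13 + √(43/9))*(-44) + 2)² = ((-13 + √43/3)*(-44) + 2)² = ((572 - 44*√43/3) + 2)² = (574 - 44*√43/3)²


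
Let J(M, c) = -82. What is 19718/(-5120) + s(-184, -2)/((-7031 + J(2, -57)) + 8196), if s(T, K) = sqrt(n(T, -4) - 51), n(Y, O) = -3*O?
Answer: -9859/2560 + I*sqrt(39)/1083 ≈ -3.8512 + 0.0057664*I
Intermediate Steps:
s(T, K) = I*sqrt(39) (s(T, K) = sqrt(-3*(-4) - 51) = sqrt(12 - 51) = sqrt(-39) = I*sqrt(39))
19718/(-5120) + s(-184, -2)/((-7031 + J(2, -57)) + 8196) = 19718/(-5120) + (I*sqrt(39))/((-7031 - 82) + 8196) = 19718*(-1/5120) + (I*sqrt(39))/(-7113 + 8196) = -9859/2560 + (I*sqrt(39))/1083 = -9859/2560 + (I*sqrt(39))*(1/1083) = -9859/2560 + I*sqrt(39)/1083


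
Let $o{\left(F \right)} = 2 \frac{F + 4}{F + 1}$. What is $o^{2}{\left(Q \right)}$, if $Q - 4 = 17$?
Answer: $\frac{625}{121} \approx 5.1653$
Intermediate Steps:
$Q = 21$ ($Q = 4 + 17 = 21$)
$o{\left(F \right)} = \frac{2 \left(4 + F\right)}{1 + F}$ ($o{\left(F \right)} = 2 \frac{4 + F}{1 + F} = \frac{2 \left(4 + F\right)}{1 + F}$)
$o^{2}{\left(Q \right)} = \left(\frac{2 \left(4 + 21\right)}{1 + 21}\right)^{2} = \left(2 \cdot \frac{1}{22} \cdot 25\right)^{2} = \left(\frac{25}{11}\right)^{2} = \frac{625}{121}$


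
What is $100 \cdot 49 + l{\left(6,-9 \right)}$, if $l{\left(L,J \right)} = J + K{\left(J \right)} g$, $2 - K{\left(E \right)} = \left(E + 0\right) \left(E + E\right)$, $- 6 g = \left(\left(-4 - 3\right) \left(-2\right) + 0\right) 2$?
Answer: $\frac{16913}{3} \approx 5637.7$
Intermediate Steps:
$g = - \frac{14}{3}$ ($g = - \frac{\left(\left(-4 - 3\right) \left(-2\right) + 0\right) 2}{6} = - \frac{\left(\left(-7\right) \left(-2\right) + 0\right) 2}{6} = - \frac{\left(14 + 0\right) 2}{6} = - \frac{14 \cdot 2}{6} = \left(- \frac{1}{6}\right) 28 = - \frac{14}{3} \approx -4.6667$)
$K{\left(E \right)} = 2 - 2 E^{2}$ ($K{\left(E \right)} = 2 - \left(E + 0\right) \left(E + E\right) = 2 - E 2 E = 2 - 2 E^{2}$)
$l{\left(L,J \right)} = - \frac{28}{3} + J + \frac{28 J^{2}}{3}$ ($l{\left(L,J \right)} = J + \left(2 - 2 J^{2}\right) \left(- \frac{14}{3}\right) = J + \left(- \frac{28}{3} + \frac{28 J^{2}}{3}\right) = - \frac{28}{3} + J + \frac{28 J^{2}}{3}$)
$100 \cdot 49 + l{\left(6,-9 \right)} = 100 \cdot 49 - \left(\frac{55}{3} - 756\right) = 4900 - - \frac{2213}{3} = 4900 + \frac{2213}{3} = \frac{16913}{3}$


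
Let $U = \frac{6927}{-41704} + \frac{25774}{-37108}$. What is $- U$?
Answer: $\frac{332981503}{386888008} \approx 0.86067$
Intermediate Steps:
$U = - \frac{332981503}{386888008}$ ($U = 6927 \left(- \frac{1}{41704}\right) + 25774 \left(- \frac{1}{37108}\right) = - \frac{6927}{41704} - \frac{12887}{18554} = - \frac{332981503}{386888008} \approx -0.86067$)
$- U = \left(-1\right) \left(- \frac{332981503}{386888008}\right) = \frac{332981503}{386888008}$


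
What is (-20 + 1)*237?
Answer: -4503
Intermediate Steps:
(-20 + 1)*237 = -19*237 = -4503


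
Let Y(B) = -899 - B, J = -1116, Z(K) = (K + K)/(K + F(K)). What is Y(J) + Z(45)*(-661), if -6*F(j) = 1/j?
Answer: -13425967/12149 ≈ -1105.1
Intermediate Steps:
F(j) = -1/(6*j)
Z(K) = 2*K/(K - 1/(6*K)) (Z(K) = (K + K)/(K - 1/(6*K)) = (2*K)/(K - 1/(6*K)) = 2*K/(K - 1/(6*K)))
Y(J) + Z(45)*(-661) = (-899 - 1*(-1116)) + (12*45²/(-1 + 6*45²))*(-661) = (-899 + 1116) + (12*2025/(-1 + 6*2025))*(-661) = 217 + (12*2025/(-1 + 12150))*(-661) = 217 + (12*2025/12149)*(-661) = 217 + (12*2025*(1/12149))*(-661) = 217 + (24300/12149)*(-661) = 217 - 16062300/12149 = -13425967/12149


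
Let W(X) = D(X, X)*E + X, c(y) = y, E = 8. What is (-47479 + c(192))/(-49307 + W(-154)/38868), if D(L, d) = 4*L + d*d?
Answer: 918975558/958139915 ≈ 0.95912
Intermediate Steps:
D(L, d) = d**2 + 4*L (D(L, d) = 4*L + d**2 = d**2 + 4*L)
W(X) = 8*X**2 + 33*X (W(X) = (X**2 + 4*X)*8 + X = (8*X**2 + 32*X) + X = 8*X**2 + 33*X)
(-47479 + c(192))/(-49307 + W(-154)/38868) = (-47479 + 192)/(-49307 - 154*(33 + 8*(-154))/38868) = -47287/(-49307 - 154*(33 - 1232)*(1/38868)) = -47287/(-49307 - 154*(-1199)*(1/38868)) = -47287/(-49307 + 184646*(1/38868)) = -47287/(-49307 + 92323/19434) = -47287/(-958139915/19434) = -47287*(-19434/958139915) = 918975558/958139915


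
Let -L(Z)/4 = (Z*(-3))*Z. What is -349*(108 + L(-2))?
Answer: -54444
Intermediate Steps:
L(Z) = 12*Z**2 (L(Z) = -4*Z*(-3)*Z = -4*(-3*Z)*Z = -(-12)*Z**2 = 12*Z**2)
-349*(108 + L(-2)) = -349*(108 + 12*(-2)**2) = -349*(108 + 12*4) = -349*(108 + 48) = -349*156 = -54444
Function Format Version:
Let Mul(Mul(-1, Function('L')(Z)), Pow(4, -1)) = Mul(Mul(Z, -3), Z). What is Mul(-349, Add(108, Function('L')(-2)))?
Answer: -54444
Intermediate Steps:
Function('L')(Z) = Mul(12, Pow(Z, 2)) (Function('L')(Z) = Mul(-4, Mul(Mul(Z, -3), Z)) = Mul(-4, Mul(Mul(-3, Z), Z)) = Mul(-4, Mul(-3, Pow(Z, 2))) = Mul(12, Pow(Z, 2)))
Mul(-349, Add(108, Function('L')(-2))) = Mul(-349, Add(108, Mul(12, Pow(-2, 2)))) = Mul(-349, Add(108, Mul(12, 4))) = Mul(-349, Add(108, 48)) = Mul(-349, 156) = -54444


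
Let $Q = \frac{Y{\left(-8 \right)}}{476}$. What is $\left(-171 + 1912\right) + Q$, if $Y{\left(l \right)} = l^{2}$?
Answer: $\frac{207195}{119} \approx 1741.1$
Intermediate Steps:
$Q = \frac{16}{119}$ ($Q = \frac{\left(-8\right)^{2}}{476} = 64 \cdot \frac{1}{476} = \frac{16}{119} \approx 0.13445$)
$\left(-171 + 1912\right) + Q = \left(-171 + 1912\right) + \frac{16}{119} = 1741 + \frac{16}{119} = \frac{207195}{119}$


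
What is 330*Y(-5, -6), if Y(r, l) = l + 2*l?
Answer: -5940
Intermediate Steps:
Y(r, l) = 3*l
330*Y(-5, -6) = 330*(3*(-6)) = 330*(-18) = -5940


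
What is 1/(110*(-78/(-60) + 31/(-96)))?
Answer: 48/5159 ≈ 0.0093041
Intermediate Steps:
1/(110*(-78/(-60) + 31/(-96))) = 1/(110*(-78*(-1/60) + 31*(-1/96))) = 1/(110*(13/10 - 31/96)) = 1/(110*(469/480)) = 1/(5159/48) = 48/5159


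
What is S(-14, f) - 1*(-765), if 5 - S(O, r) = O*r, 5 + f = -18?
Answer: 448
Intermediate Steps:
f = -23 (f = -5 - 18 = -23)
S(O, r) = 5 - O*r
S(-14, f) - 1*(-765) = (5 - 1*(-14)*(-23)) - 1*(-765) = (5 - 322) + 765 = -317 + 765 = 448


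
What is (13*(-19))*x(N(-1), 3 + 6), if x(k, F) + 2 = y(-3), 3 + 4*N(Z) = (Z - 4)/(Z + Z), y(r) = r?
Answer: 1235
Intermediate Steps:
N(Z) = -3/4 + (-4 + Z)/(8*Z) (N(Z) = -3/4 + ((Z - 4)/(Z + Z))/4 = -3/4 + ((-4 + Z)/((2*Z)))/4 = -3/4 + ((-4 + Z)*(1/(2*Z)))/4 = -3/4 + ((-4 + Z)/(2*Z))/4 = -3/4 + (-4 + Z)/(8*Z))
x(k, F) = -5 (x(k, F) = -2 - 3 = -5)
(13*(-19))*x(N(-1), 3 + 6) = (13*(-19))*(-5) = -247*(-5) = 1235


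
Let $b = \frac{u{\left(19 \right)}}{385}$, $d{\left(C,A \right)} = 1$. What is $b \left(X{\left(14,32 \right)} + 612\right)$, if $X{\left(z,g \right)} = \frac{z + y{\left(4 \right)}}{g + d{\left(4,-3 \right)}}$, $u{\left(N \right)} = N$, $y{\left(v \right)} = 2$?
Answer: $\frac{384028}{12705} \approx 30.227$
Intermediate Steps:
$b = \frac{19}{385} \approx 0.049351$
$X{\left(z,g \right)} = \frac{2 + z}{1 + g}$ ($X{\left(z,g \right)} = \frac{z + 2}{g + 1} = \frac{2 + z}{1 + g}$)
$b \left(X{\left(14,32 \right)} + 612\right) = \frac{19 \left(\frac{2 + 14}{1 + 32} + 612\right)}{385} = \frac{19 \left(\frac{1}{33} \cdot 16 + 612\right)}{385} = \frac{19 \left(\frac{16}{33} + 612\right)}{385} = \frac{19}{385} \cdot \frac{20212}{33} = \frac{384028}{12705}$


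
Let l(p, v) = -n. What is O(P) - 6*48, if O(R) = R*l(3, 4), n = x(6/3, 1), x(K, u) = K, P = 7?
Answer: -302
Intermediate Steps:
n = 2 (n = 6/3 = 6*(⅓) = 2)
l(p, v) = -2 (l(p, v) = -1*2 = -2)
O(R) = -2*R (O(R) = R*(-2) = -2*R)
O(P) - 6*48 = -2*7 - 6*48 = -14 - 288 = -302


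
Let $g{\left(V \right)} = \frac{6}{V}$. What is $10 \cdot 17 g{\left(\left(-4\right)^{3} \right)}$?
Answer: $- \frac{255}{16} \approx -15.938$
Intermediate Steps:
$10 \cdot 17 g{\left(\left(-4\right)^{3} \right)} = 10 \cdot 17 \frac{6}{\left(-4\right)^{3}} = 170 \frac{6}{-64} = 170 \cdot 6 \left(- \frac{1}{64}\right) = 170 \left(- \frac{3}{32}\right) = - \frac{255}{16}$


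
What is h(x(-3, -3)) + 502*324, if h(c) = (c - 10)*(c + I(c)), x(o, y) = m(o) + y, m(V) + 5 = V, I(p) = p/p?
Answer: 162858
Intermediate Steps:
I(p) = 1
m(V) = -5 + V
x(o, y) = -5 + o + y (x(o, y) = (-5 + o) + y = -5 + o + y)
h(c) = (1 + c)*(-10 + c) (h(c) = (c - 10)*(c + 1) = (-10 + c)*(1 + c) = (1 + c)*(-10 + c))
h(x(-3, -3)) + 502*324 = (-10 + (-5 - 3 - 3)² - 9*(-5 - 3 - 3)) + 502*324 = (-10 + (-11)² - 9*(-11)) + 162648 = (-10 + 121 + 99) + 162648 = 210 + 162648 = 162858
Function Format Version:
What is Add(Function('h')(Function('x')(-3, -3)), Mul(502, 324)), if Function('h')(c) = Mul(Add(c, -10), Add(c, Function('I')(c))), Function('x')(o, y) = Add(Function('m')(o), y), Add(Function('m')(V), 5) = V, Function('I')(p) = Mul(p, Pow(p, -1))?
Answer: 162858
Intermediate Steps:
Function('I')(p) = 1
Function('m')(V) = Add(-5, V)
Function('x')(o, y) = Add(-5, o, y) (Function('x')(o, y) = Add(Add(-5, o), y) = Add(-5, o, y))
Function('h')(c) = Mul(Add(1, c), Add(-10, c)) (Function('h')(c) = Mul(Add(c, -10), Add(c, 1)) = Mul(Add(-10, c), Add(1, c)) = Mul(Add(1, c), Add(-10, c)))
Add(Function('h')(Function('x')(-3, -3)), Mul(502, 324)) = Add(Add(-10, Pow(Add(-5, -3, -3), 2), Mul(-9, Add(-5, -3, -3))), Mul(502, 324)) = Add(Add(-10, Pow(-11, 2), Mul(-9, -11)), 162648) = Add(Add(-10, 121, 99), 162648) = Add(210, 162648) = 162858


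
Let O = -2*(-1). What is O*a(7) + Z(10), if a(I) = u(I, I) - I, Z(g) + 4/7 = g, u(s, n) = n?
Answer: 66/7 ≈ 9.4286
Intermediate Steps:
Z(g) = -4/7 + g
a(I) = 0 (a(I) = I - I = 0)
O = 2
O*a(7) + Z(10) = 2*0 + (-4/7 + 10) = 0 + 66/7 = 66/7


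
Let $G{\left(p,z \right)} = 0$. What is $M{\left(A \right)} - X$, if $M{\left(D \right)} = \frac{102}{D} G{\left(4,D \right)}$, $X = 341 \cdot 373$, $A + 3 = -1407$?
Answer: $-127193$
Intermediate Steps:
$A = -1410$ ($A = -3 - 1407 = -1410$)
$X = 127193$
$M{\left(D \right)} = 0$ ($M{\left(D \right)} = \frac{102}{D} 0 = 0$)
$M{\left(A \right)} - X = 0 - 127193 = -127193$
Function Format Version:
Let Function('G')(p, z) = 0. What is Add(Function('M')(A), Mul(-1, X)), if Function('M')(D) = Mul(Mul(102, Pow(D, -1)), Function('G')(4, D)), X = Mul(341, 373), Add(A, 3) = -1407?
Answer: -127193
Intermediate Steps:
A = -1410 (A = Add(-3, -1407) = -1410)
X = 127193
Function('M')(D) = 0 (Function('M')(D) = Mul(Mul(102, Pow(D, -1)), 0) = 0)
Add(Function('M')(A), Mul(-1, X)) = Add(0, Mul(-1, 127193)) = Add(0, -127193) = -127193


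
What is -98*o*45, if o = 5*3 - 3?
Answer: -52920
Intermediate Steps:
o = 12 (o = 15 - 3 = 12)
-98*o*45 = -98*12*45 = -1176*45 = -52920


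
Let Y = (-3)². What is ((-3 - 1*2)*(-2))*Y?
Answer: 90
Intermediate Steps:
Y = 9
((-3 - 1*2)*(-2))*Y = ((-3 - 1*2)*(-2))*9 = ((-3 - 2)*(-2))*9 = -5*(-2)*9 = 10*9 = 90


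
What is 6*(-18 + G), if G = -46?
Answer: -384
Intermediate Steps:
6*(-18 + G) = 6*(-18 - 46) = 6*(-64) = -384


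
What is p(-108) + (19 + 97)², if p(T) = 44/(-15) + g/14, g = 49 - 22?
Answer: 2825549/210 ≈ 13455.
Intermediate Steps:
g = 27
p(T) = -211/210 (p(T) = 44/(-15) + 27/14 = 44*(-1/15) + 27*(1/14) = -44/15 + 27/14 = -211/210)
p(-108) + (19 + 97)² = -211/210 + (19 + 97)² = -211/210 + 116² = -211/210 + 13456 = 2825549/210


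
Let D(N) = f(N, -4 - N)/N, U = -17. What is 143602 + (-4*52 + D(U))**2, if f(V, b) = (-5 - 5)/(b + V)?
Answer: 216087841/1156 ≈ 1.8693e+5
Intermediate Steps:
f(V, b) = -10/(V + b)
D(N) = 5/(2*N) (D(N) = (-10/(N + (-4 - N)))/N = (-10/(-4))/N = (-10*(-1/4))/N = 5/(2*N))
143602 + (-4*52 + D(U))**2 = 143602 + (-4*52 + (5/2)/(-17))**2 = 143602 + (-208 + (5/2)*(-1/17))**2 = 143602 + (-208 - 5/34)**2 = 143602 + (-7077/34)**2 = 143602 + 50083929/1156 = 216087841/1156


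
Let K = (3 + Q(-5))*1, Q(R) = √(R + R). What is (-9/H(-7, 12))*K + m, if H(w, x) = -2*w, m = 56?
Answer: 757/14 - 9*I*√10/14 ≈ 54.071 - 2.0329*I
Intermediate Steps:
Q(R) = √2*√R (Q(R) = √(2*R) = √2*√R)
K = 3 + I*√10 (K = (3 + √2*√(-5))*1 = (3 + √2*(I*√5))*1 = (3 + I*√10)*1 = 3 + I*√10 ≈ 3.0 + 3.1623*I)
(-9/H(-7, 12))*K + m = (-9/((-2*(-7))))*(3 + I*√10) + 56 = (-9/14)*(3 + I*√10) + 56 = (-9*1/14)*(3 + I*√10) + 56 = -9*(3 + I*√10)/14 + 56 = (-27/14 - 9*I*√10/14) + 56 = 757/14 - 9*I*√10/14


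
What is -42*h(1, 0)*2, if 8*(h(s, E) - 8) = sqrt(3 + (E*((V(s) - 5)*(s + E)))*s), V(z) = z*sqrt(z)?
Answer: -672 - 21*sqrt(3)/2 ≈ -690.19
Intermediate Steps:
V(z) = z**(3/2)
h(s, E) = 8 + sqrt(3 + E*s*(-5 + s**(3/2))*(E + s))/8 (h(s, E) = 8 + sqrt(3 + (E*((s**(3/2) - 5)*(s + E)))*s)/8 = 8 + sqrt(3 + (E*((-5 + s**(3/2))*(E + s)))*s)/8 = 8 + sqrt(3 + (E*(-5 + s**(3/2))*(E + s))*s)/8 = 8 + sqrt(3 + E*s*(-5 + s**(3/2))*(E + s))/8)
-42*h(1, 0)*2 = -42*(8 + sqrt(3 + 0*1**(7/2) + 0**2*1**(5/2) - 5*0*1**2 - 5*1*0**2)/8)*2 = -42*(8 + sqrt(3 + 0*1 + 0*1 - 5*0*1 - 5*1*0)/8)*2 = -42*(8 + sqrt(3 + 0 + 0 + 0 + 0)/8)*2 = -42*(8 + sqrt(3)/8)*2 = (-336 - 21*sqrt(3)/4)*2 = -672 - 21*sqrt(3)/2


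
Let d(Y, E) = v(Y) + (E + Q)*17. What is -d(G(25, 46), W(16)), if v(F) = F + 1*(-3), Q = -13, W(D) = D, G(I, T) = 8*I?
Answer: -248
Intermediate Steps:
v(F) = -3 + F (v(F) = F - 3 = -3 + F)
d(Y, E) = -224 + Y + 17*E (d(Y, E) = (-3 + Y) + (E - 13)*17 = (-3 + Y) + (-13 + E)*17 = (-3 + Y) + (-221 + 17*E) = -224 + Y + 17*E)
-d(G(25, 46), W(16)) = -(-224 + 8*25 + 17*16) = -(-224 + 200 + 272) = -1*248 = -248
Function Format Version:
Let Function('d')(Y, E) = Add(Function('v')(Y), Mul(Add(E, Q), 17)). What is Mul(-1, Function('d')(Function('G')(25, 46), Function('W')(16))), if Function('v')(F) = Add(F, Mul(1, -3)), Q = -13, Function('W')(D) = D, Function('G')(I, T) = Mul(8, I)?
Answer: -248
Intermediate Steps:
Function('v')(F) = Add(-3, F) (Function('v')(F) = Add(F, -3) = Add(-3, F))
Function('d')(Y, E) = Add(-224, Y, Mul(17, E)) (Function('d')(Y, E) = Add(Add(-3, Y), Mul(Add(E, -13), 17)) = Add(Add(-3, Y), Mul(Add(-13, E), 17)) = Add(Add(-3, Y), Add(-221, Mul(17, E))) = Add(-224, Y, Mul(17, E)))
Mul(-1, Function('d')(Function('G')(25, 46), Function('W')(16))) = Mul(-1, Add(-224, Mul(8, 25), Mul(17, 16))) = Mul(-1, Add(-224, 200, 272)) = Mul(-1, 248) = -248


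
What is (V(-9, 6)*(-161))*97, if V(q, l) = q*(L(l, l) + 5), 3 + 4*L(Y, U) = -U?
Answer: 1546083/4 ≈ 3.8652e+5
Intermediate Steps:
L(Y, U) = -3/4 - U/4 (L(Y, U) = -3/4 + (-U)/4 = -3/4 - U/4)
V(q, l) = q*(17/4 - l/4) (V(q, l) = q*((-3/4 - l/4) + 5) = q*(17/4 - l/4))
(V(-9, 6)*(-161))*97 = (((1/4)*(-9)*(17 - 1*6))*(-161))*97 = (((1/4)*(-9)*(17 - 6))*(-161))*97 = (((1/4)*(-9)*11)*(-161))*97 = -99/4*(-161)*97 = (15939/4)*97 = 1546083/4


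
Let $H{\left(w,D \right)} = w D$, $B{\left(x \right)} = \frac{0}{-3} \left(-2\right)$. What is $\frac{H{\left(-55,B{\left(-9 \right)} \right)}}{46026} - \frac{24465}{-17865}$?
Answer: $\frac{1631}{1191} \approx 1.3694$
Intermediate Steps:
$B{\left(x \right)} = 0$ ($B{\left(x \right)} = 0 \left(- \frac{1}{3}\right) \left(-2\right) = 0 \left(-2\right) = 0$)
$H{\left(w,D \right)} = D w$
$\frac{H{\left(-55,B{\left(-9 \right)} \right)}}{46026} - \frac{24465}{-17865} = \frac{0 \left(-55\right)}{46026} - \frac{24465}{-17865} = 0 \cdot \frac{1}{46026} - - \frac{1631}{1191} = 0 + \frac{1631}{1191} = \frac{1631}{1191}$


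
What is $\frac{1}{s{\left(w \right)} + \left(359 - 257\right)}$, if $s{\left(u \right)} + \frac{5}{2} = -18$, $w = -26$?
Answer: $\frac{2}{163} \approx 0.01227$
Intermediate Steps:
$s{\left(u \right)} = - \frac{41}{2}$ ($s{\left(u \right)} = - \frac{5}{2} - 18 = - \frac{41}{2}$)
$\frac{1}{s{\left(w \right)} + \left(359 - 257\right)} = \frac{1}{- \frac{41}{2} + \left(359 - 257\right)} = \frac{1}{- \frac{41}{2} + 102} = \frac{1}{\frac{163}{2}} = \frac{2}{163}$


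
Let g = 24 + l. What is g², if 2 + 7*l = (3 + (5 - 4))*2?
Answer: 30276/49 ≈ 617.88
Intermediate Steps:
l = 6/7 (l = -2/7 + ((3 + (5 - 4))*2)/7 = -2/7 + ((3 + 1)*2)/7 = -2/7 + (4*2)/7 = -2/7 + (⅐)*8 = -2/7 + 8/7 = 6/7 ≈ 0.85714)
g = 174/7 (g = 24 + 6/7 = 174/7 ≈ 24.857)
g² = (174/7)² = 30276/49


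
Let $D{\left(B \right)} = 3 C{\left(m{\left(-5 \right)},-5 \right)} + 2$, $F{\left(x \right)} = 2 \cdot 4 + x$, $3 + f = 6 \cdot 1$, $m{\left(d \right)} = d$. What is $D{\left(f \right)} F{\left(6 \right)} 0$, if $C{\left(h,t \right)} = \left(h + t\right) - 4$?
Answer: $0$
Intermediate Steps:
$f = 3$ ($f = -3 + 6 \cdot 1 = -3 + 6 = 3$)
$F{\left(x \right)} = 8 + x$
$C{\left(h,t \right)} = -4 + h + t$
$D{\left(B \right)} = -40$ ($D{\left(B \right)} = 3 \left(-4 - 5 - 5\right) + 2 = 3 \left(-14\right) + 2 = -42 + 2 = -40$)
$D{\left(f \right)} F{\left(6 \right)} 0 = - 40 \left(8 + 6\right) 0 = \left(-40\right) 14 \cdot 0 = \left(-560\right) 0 = 0$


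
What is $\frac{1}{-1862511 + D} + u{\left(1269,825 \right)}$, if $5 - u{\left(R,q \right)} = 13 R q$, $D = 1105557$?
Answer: $- \frac{10302159079081}{756954} \approx -1.361 \cdot 10^{7}$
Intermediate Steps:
$u{\left(R,q \right)} = 5 - 13 R q$
$\frac{1}{-1862511 + D} + u{\left(1269,825 \right)} = \frac{1}{-1862511 + 1105557} + \left(5 - 16497 \cdot 825\right) = \frac{1}{-756954} + \left(5 - 13610025\right) = - \frac{1}{756954} - 13610020 = - \frac{10302159079081}{756954}$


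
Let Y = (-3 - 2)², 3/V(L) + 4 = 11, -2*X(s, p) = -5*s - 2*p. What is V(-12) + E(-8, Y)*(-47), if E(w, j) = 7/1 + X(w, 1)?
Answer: 3951/7 ≈ 564.43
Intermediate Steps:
X(s, p) = p + 5*s/2 (X(s, p) = -(-5*s - 2*p)/2 = p + 5*s/2)
V(L) = 3/7 (V(L) = 3/(-4 + 11) = 3/7)
Y = 25 (Y = (-5)² = 25)
E(w, j) = 8 + 5*w/2 (E(w, j) = 7/1 + (1 + 5*w/2) = 7*1 + (1 + 5*w/2) = 7 + (1 + 5*w/2) = 8 + 5*w/2)
V(-12) + E(-8, Y)*(-47) = 3/7 + (8 + (5/2)*(-8))*(-47) = 3/7 + (8 - 20)*(-47) = 3/7 - 12*(-47) = 3/7 + 564 = 3951/7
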